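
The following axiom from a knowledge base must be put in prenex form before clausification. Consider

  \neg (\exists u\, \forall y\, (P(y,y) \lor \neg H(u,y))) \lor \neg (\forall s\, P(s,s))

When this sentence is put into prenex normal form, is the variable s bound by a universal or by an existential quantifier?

existential

Drive negations inward (¬∀x A ≡ ∃x ¬A, ¬∃x A ≡ ∀x ¬A, De Morgan for ∧/∨):
  (\forall u\, \exists y\, (\neg P(y,y) \land H(u,y))) \lor (\exists s\, \neg P(s,s))
All bound variables are already distinct, so no renaming is needed.
Pull the quantifiers to the front (each side's bound variable is not free in the other side):
  \forall u\, \exists y\, \exists s\, (\neg P(y,y) \land H(u,y) \lor \neg P(s,s))
The quantifier \forall s sits under an odd number of negations, so it flips to \exists s.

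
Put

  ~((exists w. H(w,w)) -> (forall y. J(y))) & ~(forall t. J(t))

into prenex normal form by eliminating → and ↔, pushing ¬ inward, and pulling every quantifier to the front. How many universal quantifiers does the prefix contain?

Eliminate → and ↔ using ¬ and ∨.
  ~(~(exists w. H(w,w)) | (forall y. J(y))) & ~(forall t. J(t))
Drive negations inward (¬∀x A ≡ ∃x ¬A, ¬∃x A ≡ ∀x ¬A, De Morgan for ∧/∨):
  (exists w. H(w,w)) & (exists y. ~J(y)) & (exists t. ~J(t))
Finally move all quantifiers to the prefix:
  exists w. exists y. exists t. (H(w,w) & ~J(y) & ~J(t))
The prefix is exists w exists y exists t: 0 universal, 3 existential.

0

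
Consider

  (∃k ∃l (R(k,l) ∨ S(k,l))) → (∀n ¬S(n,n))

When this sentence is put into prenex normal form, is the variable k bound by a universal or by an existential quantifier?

universal

Eliminate → and ↔ using ¬ and ∨.
  ¬(∃k ∃l (R(k,l) ∨ S(k,l))) ∨ (∀n ¬S(n,n))
Push ¬ through the quantifiers and connectives to reach negation normal form:
  (∀k ∀l (¬R(k,l) ∧ ¬S(k,l))) ∨ (∀n ¬S(n,n))
Finally move all quantifiers to the prefix:
  ∀k ∀l ∀n (¬R(k,l) ∧ ¬S(k,l) ∨ ¬S(n,n))
The quantifier ∃k sits under an odd number of negations (counting the antecedent side of each →), so it flips to ∀k.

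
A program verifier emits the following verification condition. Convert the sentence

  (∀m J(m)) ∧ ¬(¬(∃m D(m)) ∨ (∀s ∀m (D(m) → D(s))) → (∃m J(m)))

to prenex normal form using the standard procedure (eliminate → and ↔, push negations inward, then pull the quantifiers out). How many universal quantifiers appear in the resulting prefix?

Eliminate → and ↔ using ¬ and ∨.
  (∀m J(m)) ∧ ¬(¬(¬(∃m D(m)) ∨ (∀s ∀m (¬D(m) ∨ D(s)))) ∨ (∃m J(m)))
Push ¬ through the quantifiers and connectives to reach negation normal form:
  (∀m J(m)) ∧ ((∀m ¬D(m)) ∨ (∀s ∀m (¬D(m) ∨ D(s)))) ∧ (∀m ¬J(m))
Standardize variables apart so no two quantifiers bind the same name: m↦w, m↦u1, m↦v.
  (∀m J(m)) ∧ ((∀w ¬D(w)) ∨ (∀s ∀u1 (¬D(u1) ∨ D(s)))) ∧ (∀v ¬J(v))
Extract every quantifier outward, since the variables are now distinct and don't occur free across branches:
  ∀m ∀w ∀s ∀u1 ∀v (J(m) ∧ (¬D(w) ∨ ¬D(u1) ∨ D(s)) ∧ ¬J(v))
The prefix is ∀m ∀w ∀s ∀u1 ∀v: 5 universal, 0 existential.

5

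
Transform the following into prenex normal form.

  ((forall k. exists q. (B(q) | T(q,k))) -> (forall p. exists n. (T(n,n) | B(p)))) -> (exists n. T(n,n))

Eliminate → and ↔ using ¬ and ∨.
  ~(~(forall k. exists q. (B(q) | T(q,k))) | (forall p. exists n. (T(n,n) | B(p)))) | (exists n. T(n,n))
Push ¬ through the quantifiers and connectives to reach negation normal form:
  (forall k. exists q. (B(q) | T(q,k))) & (exists p. forall n. (~T(n,n) & ~B(p))) | (exists n. T(n,n))
Rename bound variables to avoid capture: n↦y.
  (forall k. exists q. (B(q) | T(q,k))) & (exists p. forall n. (~T(n,n) & ~B(p))) | (exists y. T(y,y))
Pull the quantifiers to the front (each side's bound variable is not free in the other side):
  forall k. exists q. exists p. forall n. exists y. ((B(q) | T(q,k)) & ~T(n,n) & ~B(p) | T(y,y))

forall k. exists q. exists p. forall n. exists y. ((B(q) | T(q,k)) & ~T(n,n) & ~B(p) | T(y,y))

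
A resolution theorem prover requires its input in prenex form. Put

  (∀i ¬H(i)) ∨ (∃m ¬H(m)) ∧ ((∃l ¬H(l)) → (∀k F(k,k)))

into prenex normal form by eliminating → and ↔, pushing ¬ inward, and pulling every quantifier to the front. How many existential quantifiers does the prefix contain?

Eliminate → and ↔ using ¬ and ∨.
  (∀i ¬H(i)) ∨ (∃m ¬H(m)) ∧ (¬(∃l ¬H(l)) ∨ (∀k F(k,k)))
Move each ¬ inward, flipping quantifiers it crosses:
  (∀i ¬H(i)) ∨ (∃m ¬H(m)) ∧ ((∀l H(l)) ∨ (∀k F(k,k)))
Pull the quantifiers to the front (each side's bound variable is not free in the other side):
  ∀i ∃m ∀l ∀k (¬H(i) ∨ ¬H(m) ∧ (H(l) ∨ F(k,k)))
The prefix is ∀i ∃m ∀l ∀k: 3 universal, 1 existential.

1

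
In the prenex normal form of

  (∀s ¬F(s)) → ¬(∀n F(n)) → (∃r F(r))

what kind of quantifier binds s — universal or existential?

existential

Eliminate → and ↔ using ¬ and ∨.
  ¬(∀s ¬F(s)) ∨ ¬¬(∀n F(n)) ∨ (∃r F(r))
Drive negations inward (¬∀x A ≡ ∃x ¬A, ¬∃x A ≡ ∀x ¬A, De Morgan for ∧/∨):
  (∃s F(s)) ∨ (∀n F(n)) ∨ (∃r F(r))
All bound variables are already distinct, so no renaming is needed.
Finally move all quantifiers to the prefix:
  ∃s ∀n ∃r (F(s) ∨ F(n) ∨ F(r))
The quantifier ∀s sits under an odd number of negations (counting the antecedent side of each →), so it flips to ∃s.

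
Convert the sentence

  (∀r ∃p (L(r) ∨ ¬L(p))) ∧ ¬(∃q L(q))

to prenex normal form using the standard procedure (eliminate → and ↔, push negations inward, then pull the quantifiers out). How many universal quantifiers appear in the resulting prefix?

Push ¬ through the quantifiers and connectives to reach negation normal form:
  (∀r ∃p (L(r) ∨ ¬L(p))) ∧ (∀q ¬L(q))
All bound variables are already distinct, so no renaming is needed.
Extract every quantifier outward, since the variables are now distinct and don't occur free across branches:
  ∀r ∃p ∀q ((L(r) ∨ ¬L(p)) ∧ ¬L(q))
The prefix is ∀r ∃p ∀q: 2 universal, 1 existential.

2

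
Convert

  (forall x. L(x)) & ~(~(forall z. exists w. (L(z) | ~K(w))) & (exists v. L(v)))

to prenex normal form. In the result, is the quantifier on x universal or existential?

Drive negations inward (¬∀x A ≡ ∃x ¬A, ¬∃x A ≡ ∀x ¬A, De Morgan for ∧/∨):
  (forall x. L(x)) & ((forall z. exists w. (L(z) | ~K(w))) | (forall v. ~L(v)))
All bound variables are already distinct, so no renaming is needed.
Pull the quantifiers to the front (each side's bound variable is not free in the other side):
  forall x. forall z. exists w. forall v. (L(x) & (L(z) | ~K(w) | ~L(v)))
The quantifier forall x sits under an even number of negations, so it remains universal.

universal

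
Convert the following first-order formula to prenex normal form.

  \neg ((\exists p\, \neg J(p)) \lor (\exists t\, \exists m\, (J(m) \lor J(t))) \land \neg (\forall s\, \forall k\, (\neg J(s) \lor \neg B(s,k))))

\forall p\, \forall t\, \forall m\, \forall s\, \forall k\, (J(p) \land (\neg J(m) \land \neg J(t) \lor \neg J(s) \lor \neg B(s,k)))

Push ¬ through the quantifiers and connectives to reach negation normal form:
  (\forall p\, J(p)) \land ((\forall t\, \forall m\, (\neg J(m) \land \neg J(t))) \lor (\forall s\, \forall k\, (\neg J(s) \lor \neg B(s,k))))
Extract every quantifier outward, since the variables are now distinct and don't occur free across branches:
  \forall p\, \forall t\, \forall m\, \forall s\, \forall k\, (J(p) \land (\neg J(m) \land \neg J(t) \lor \neg J(s) \lor \neg B(s,k)))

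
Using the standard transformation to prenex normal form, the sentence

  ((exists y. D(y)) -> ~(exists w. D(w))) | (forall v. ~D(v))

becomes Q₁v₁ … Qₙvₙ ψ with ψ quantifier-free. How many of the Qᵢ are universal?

3

Eliminate → and ↔ using ¬ and ∨.
  ~(exists y. D(y)) | ~(exists w. D(w)) | (forall v. ~D(v))
Push ¬ through the quantifiers and connectives to reach negation normal form:
  (forall y. ~D(y)) | (forall w. ~D(w)) | (forall v. ~D(v))
All bound variables are already distinct, so no renaming is needed.
Extract every quantifier outward, since the variables are now distinct and don't occur free across branches:
  forall y. forall w. forall v. (~D(y) | ~D(w) | ~D(v))
The prefix is forall y forall w forall v: 3 universal, 0 existential.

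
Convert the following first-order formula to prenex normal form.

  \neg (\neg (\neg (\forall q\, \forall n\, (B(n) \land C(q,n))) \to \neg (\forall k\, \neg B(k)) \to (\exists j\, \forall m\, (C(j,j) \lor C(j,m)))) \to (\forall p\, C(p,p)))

Eliminate → and ↔ using ¬ and ∨.
  \neg (\neg \neg (\neg \neg (\forall q\, \forall n\, (B(n) \land C(q,n))) \lor \neg \neg (\forall k\, \neg B(k)) \lor (\exists j\, \forall m\, (C(j,j) \lor C(j,m)))) \lor (\forall p\, C(p,p)))
Drive negations inward (¬∀x A ≡ ∃x ¬A, ¬∃x A ≡ ∀x ¬A, De Morgan for ∧/∨):
  (\exists q\, \exists n\, (\neg B(n) \lor \neg C(q,n))) \land (\exists k\, B(k)) \land (\forall j\, \exists m\, (\neg C(j,j) \land \neg C(j,m))) \land (\exists p\, \neg C(p,p))
All bound variables are already distinct, so no renaming is needed.
Extract every quantifier outward, since the variables are now distinct and don't occur free across branches:
  \exists q\, \exists n\, \exists k\, \forall j\, \exists m\, \exists p\, ((\neg B(n) \lor \neg C(q,n)) \land B(k) \land \neg C(j,j) \land \neg C(j,m) \land \neg C(p,p))

\exists q\, \exists n\, \exists k\, \forall j\, \exists m\, \exists p\, ((\neg B(n) \lor \neg C(q,n)) \land B(k) \land \neg C(j,j) \land \neg C(j,m) \land \neg C(p,p))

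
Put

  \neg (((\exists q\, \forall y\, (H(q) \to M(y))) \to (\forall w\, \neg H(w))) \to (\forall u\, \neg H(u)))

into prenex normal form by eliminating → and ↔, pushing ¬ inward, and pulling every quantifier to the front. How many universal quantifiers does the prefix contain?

2

Eliminate → and ↔ using ¬ and ∨.
  \neg (\neg (\neg (\exists q\, \forall y\, (\neg H(q) \lor M(y))) \lor (\forall w\, \neg H(w))) \lor (\forall u\, \neg H(u)))
Move each ¬ inward, flipping quantifiers it crosses:
  ((\forall q\, \exists y\, (H(q) \land \neg M(y))) \lor (\forall w\, \neg H(w))) \land (\exists u\, H(u))
Extract every quantifier outward, since the variables are now distinct and don't occur free across branches:
  \forall q\, \exists y\, \forall w\, \exists u\, ((H(q) \land \neg M(y) \lor \neg H(w)) \land H(u))
The prefix is \forall q \exists y \forall w \exists u: 2 universal, 2 existential.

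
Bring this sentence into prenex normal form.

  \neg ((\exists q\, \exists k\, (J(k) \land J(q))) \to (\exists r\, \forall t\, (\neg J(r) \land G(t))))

First replace A → B with ¬A ∨ B.
  \neg (\neg (\exists q\, \exists k\, (J(k) \land J(q))) \lor (\exists r\, \forall t\, (\neg J(r) \land G(t))))
Push ¬ through the quantifiers and connectives to reach negation normal form:
  (\exists q\, \exists k\, (J(k) \land J(q))) \land (\forall r\, \exists t\, (J(r) \lor \neg G(t)))
All bound variables are already distinct, so no renaming is needed.
Finally move all quantifiers to the prefix:
  \exists q\, \exists k\, \forall r\, \exists t\, (J(k) \land J(q) \land (J(r) \lor \neg G(t)))

\exists q\, \exists k\, \forall r\, \exists t\, (J(k) \land J(q) \land (J(r) \lor \neg G(t)))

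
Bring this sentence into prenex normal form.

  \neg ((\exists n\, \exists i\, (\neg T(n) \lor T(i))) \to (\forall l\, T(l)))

\exists n\, \exists i\, \exists l\, ((\neg T(n) \lor T(i)) \land \neg T(l))

First replace A → B with ¬A ∨ B.
  \neg (\neg (\exists n\, \exists i\, (\neg T(n) \lor T(i))) \lor (\forall l\, T(l)))
Drive negations inward (¬∀x A ≡ ∃x ¬A, ¬∃x A ≡ ∀x ¬A, De Morgan for ∧/∨):
  (\exists n\, \exists i\, (\neg T(n) \lor T(i))) \land (\exists l\, \neg T(l))
Pull the quantifiers to the front (each side's bound variable is not free in the other side):
  \exists n\, \exists i\, \exists l\, ((\neg T(n) \lor T(i)) \land \neg T(l))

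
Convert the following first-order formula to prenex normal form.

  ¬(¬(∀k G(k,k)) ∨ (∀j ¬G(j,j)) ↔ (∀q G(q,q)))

∃k ∀j ∃q ∀z ∀x ∃x1 ((¬G(k,k) ∨ ¬G(j,j)) ∧ ¬G(q,q) ∨ G(z,z) ∧ G(x,x) ∧ G(x1,x1))

Rewrite implications/biconditionals: A → B as ¬A ∨ B; A ↔ B as (¬A ∨ B) ∧ (¬B ∨ A).
  ¬((¬(¬(∀k G(k,k)) ∨ (∀j ¬G(j,j))) ∨ (∀q G(q,q))) ∧ (¬(∀q G(q,q)) ∨ ¬(∀k G(k,k)) ∨ (∀j ¬G(j,j))))
Move each ¬ inward, flipping quantifiers it crosses:
  ((∃k ¬G(k,k)) ∨ (∀j ¬G(j,j))) ∧ (∃q ¬G(q,q)) ∨ (∀q G(q,q)) ∧ (∀k G(k,k)) ∧ (∃j G(j,j))
Give each quantifier a distinct variable: q↦z, k↦x, j↦x1.
  ((∃k ¬G(k,k)) ∨ (∀j ¬G(j,j))) ∧ (∃q ¬G(q,q)) ∨ (∀z G(z,z)) ∧ (∀x G(x,x)) ∧ (∃x1 G(x1,x1))
Finally move all quantifiers to the prefix:
  ∃k ∀j ∃q ∀z ∀x ∃x1 ((¬G(k,k) ∨ ¬G(j,j)) ∧ ¬G(q,q) ∨ G(z,z) ∧ G(x,x) ∧ G(x1,x1))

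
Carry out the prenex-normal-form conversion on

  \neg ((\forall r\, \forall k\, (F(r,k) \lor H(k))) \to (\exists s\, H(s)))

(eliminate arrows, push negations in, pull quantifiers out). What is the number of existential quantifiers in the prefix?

0

First replace A → B with ¬A ∨ B.
  \neg (\neg (\forall r\, \forall k\, (F(r,k) \lor H(k))) \lor (\exists s\, H(s)))
Drive negations inward (¬∀x A ≡ ∃x ¬A, ¬∃x A ≡ ∀x ¬A, De Morgan for ∧/∨):
  (\forall r\, \forall k\, (F(r,k) \lor H(k))) \land (\forall s\, \neg H(s))
All bound variables are already distinct, so no renaming is needed.
Extract every quantifier outward, since the variables are now distinct and don't occur free across branches:
  \forall r\, \forall k\, \forall s\, ((F(r,k) \lor H(k)) \land \neg H(s))
The prefix is \forall r \forall k \forall s: 3 universal, 0 existential.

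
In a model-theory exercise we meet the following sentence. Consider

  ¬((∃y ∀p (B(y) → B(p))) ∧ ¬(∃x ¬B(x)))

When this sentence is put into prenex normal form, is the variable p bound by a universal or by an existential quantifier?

First replace A → B with ¬A ∨ B.
  ¬((∃y ∀p (¬B(y) ∨ B(p))) ∧ ¬(∃x ¬B(x)))
Move each ¬ inward, flipping quantifiers it crosses:
  (∀y ∃p (B(y) ∧ ¬B(p))) ∨ (∃x ¬B(x))
All bound variables are already distinct, so no renaming is needed.
Finally move all quantifiers to the prefix:
  ∀y ∃p ∃x (B(y) ∧ ¬B(p) ∨ ¬B(x))
The quantifier ∀p sits under an odd number of negations (counting the antecedent side of each →), so it flips to ∃p.

existential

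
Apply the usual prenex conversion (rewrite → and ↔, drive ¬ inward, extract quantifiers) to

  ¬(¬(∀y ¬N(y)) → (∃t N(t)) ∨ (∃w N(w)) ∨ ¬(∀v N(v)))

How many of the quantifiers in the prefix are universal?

First replace A → B with ¬A ∨ B.
  ¬(¬¬(∀y ¬N(y)) ∨ (∃t N(t)) ∨ (∃w N(w)) ∨ ¬(∀v N(v)))
Push ¬ through the quantifiers and connectives to reach negation normal form:
  (∃y N(y)) ∧ (∀t ¬N(t)) ∧ (∀w ¬N(w)) ∧ (∀v N(v))
Pull the quantifiers to the front (each side's bound variable is not free in the other side):
  ∃y ∀t ∀w ∀v (N(y) ∧ ¬N(t) ∧ ¬N(w) ∧ N(v))
The prefix is ∃y ∀t ∀w ∀v: 3 universal, 1 existential.

3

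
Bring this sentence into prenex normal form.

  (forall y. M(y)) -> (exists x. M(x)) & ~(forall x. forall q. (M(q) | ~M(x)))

exists y. exists x. exists t. exists q. (~M(y) | M(x) & ~M(q) & M(t))

Eliminate → and ↔ using ¬ and ∨.
  ~(forall y. M(y)) | (exists x. M(x)) & ~(forall x. forall q. (M(q) | ~M(x)))
Drive negations inward (¬∀x A ≡ ∃x ¬A, ¬∃x A ≡ ∀x ¬A, De Morgan for ∧/∨):
  (exists y. ~M(y)) | (exists x. M(x)) & (exists x. exists q. (~M(q) & M(x)))
Standardize variables apart so no two quantifiers bind the same name: x↦t.
  (exists y. ~M(y)) | (exists x. M(x)) & (exists t. exists q. (~M(q) & M(t)))
Finally move all quantifiers to the prefix:
  exists y. exists x. exists t. exists q. (~M(y) | M(x) & ~M(q) & M(t))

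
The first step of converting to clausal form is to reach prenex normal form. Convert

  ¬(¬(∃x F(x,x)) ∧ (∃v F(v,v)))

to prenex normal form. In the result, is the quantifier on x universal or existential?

Push ¬ through the quantifiers and connectives to reach negation normal form:
  (∃x F(x,x)) ∨ (∀v ¬F(v,v))
Extract every quantifier outward, since the variables are now distinct and don't occur free across branches:
  ∃x ∀v (F(x,x) ∨ ¬F(v,v))
The quantifier ∃x sits under an even number of negations, so it remains existential.

existential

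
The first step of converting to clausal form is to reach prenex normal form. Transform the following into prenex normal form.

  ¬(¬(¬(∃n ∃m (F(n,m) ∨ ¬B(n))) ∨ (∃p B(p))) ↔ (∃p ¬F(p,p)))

First replace A → B with ¬A ∨ B; A ↔ B as (¬A ∨ B) ∧ (¬B ∨ A).
  ¬((¬¬(¬(∃n ∃m (F(n,m) ∨ ¬B(n))) ∨ (∃p B(p))) ∨ (∃p ¬F(p,p))) ∧ (¬(∃p ¬F(p,p)) ∨ ¬(¬(∃n ∃m (F(n,m) ∨ ¬B(n))) ∨ (∃p B(p)))))
Move each ¬ inward, flipping quantifiers it crosses:
  (∃n ∃m (F(n,m) ∨ ¬B(n))) ∧ (∀p ¬B(p)) ∧ (∀p F(p,p)) ∨ (∃p ¬F(p,p)) ∧ ((∀n ∀m (¬F(n,m) ∧ B(n))) ∨ (∃p B(p)))
Standardize variables apart so no two quantifiers bind the same name: p↦b, p↦v1, n↦r, m↦w1, p↦w.
  (∃n ∃m (F(n,m) ∨ ¬B(n))) ∧ (∀p ¬B(p)) ∧ (∀b F(b,b)) ∨ (∃v1 ¬F(v1,v1)) ∧ ((∀r ∀w1 (¬F(r,w1) ∧ B(r))) ∨ (∃w B(w)))
Extract every quantifier outward, since the variables are now distinct and don't occur free across branches:
  ∃n ∃m ∀p ∀b ∃v1 ∀r ∀w1 ∃w ((F(n,m) ∨ ¬B(n)) ∧ ¬B(p) ∧ F(b,b) ∨ ¬F(v1,v1) ∧ (¬F(r,w1) ∧ B(r) ∨ B(w)))

∃n ∃m ∀p ∀b ∃v1 ∀r ∀w1 ∃w ((F(n,m) ∨ ¬B(n)) ∧ ¬B(p) ∧ F(b,b) ∨ ¬F(v1,v1) ∧ (¬F(r,w1) ∧ B(r) ∨ B(w)))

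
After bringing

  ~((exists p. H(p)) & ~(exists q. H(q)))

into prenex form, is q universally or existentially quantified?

Push ¬ through the quantifiers and connectives to reach negation normal form:
  (forall p. ~H(p)) | (exists q. H(q))
All bound variables are already distinct, so no renaming is needed.
Finally move all quantifiers to the prefix:
  forall p. exists q. (~H(p) | H(q))
The quantifier exists q sits under an even number of negations, so it remains existential.

existential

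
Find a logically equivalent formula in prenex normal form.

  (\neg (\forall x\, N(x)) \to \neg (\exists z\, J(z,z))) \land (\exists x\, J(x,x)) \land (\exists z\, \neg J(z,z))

Rewrite implications/biconditionals: A → B as ¬A ∨ B.
  (\neg \neg (\forall x\, N(x)) \lor \neg (\exists z\, J(z,z))) \land (\exists x\, J(x,x)) \land (\exists z\, \neg J(z,z))
Drive negations inward (¬∀x A ≡ ∃x ¬A, ¬∃x A ≡ ∀x ¬A, De Morgan for ∧/∨):
  ((\forall x\, N(x)) \lor (\forall z\, \neg J(z,z))) \land (\exists x\, J(x,x)) \land (\exists z\, \neg J(z,z))
Standardize variables apart so no two quantifiers bind the same name: x↦q, z↦w.
  ((\forall x\, N(x)) \lor (\forall z\, \neg J(z,z))) \land (\exists q\, J(q,q)) \land (\exists w\, \neg J(w,w))
Finally move all quantifiers to the prefix:
  \forall x\, \forall z\, \exists q\, \exists w\, ((N(x) \lor \neg J(z,z)) \land J(q,q) \land \neg J(w,w))

\forall x\, \forall z\, \exists q\, \exists w\, ((N(x) \lor \neg J(z,z)) \land J(q,q) \land \neg J(w,w))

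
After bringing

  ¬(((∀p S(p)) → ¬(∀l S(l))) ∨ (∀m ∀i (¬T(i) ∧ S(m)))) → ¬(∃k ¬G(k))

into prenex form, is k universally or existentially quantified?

universal

Eliminate → and ↔ using ¬ and ∨.
  ¬¬(¬(∀p S(p)) ∨ ¬(∀l S(l)) ∨ (∀m ∀i (¬T(i) ∧ S(m)))) ∨ ¬(∃k ¬G(k))
Drive negations inward (¬∀x A ≡ ∃x ¬A, ¬∃x A ≡ ∀x ¬A, De Morgan for ∧/∨):
  (∃p ¬S(p)) ∨ (∃l ¬S(l)) ∨ (∀m ∀i (¬T(i) ∧ S(m))) ∨ (∀k G(k))
Pull the quantifiers to the front (each side's bound variable is not free in the other side):
  ∃p ∃l ∀m ∀i ∀k (¬S(p) ∨ ¬S(l) ∨ ¬T(i) ∧ S(m) ∨ G(k))
The quantifier ∃k sits under an odd number of negations (counting the antecedent side of each →), so it flips to ∀k.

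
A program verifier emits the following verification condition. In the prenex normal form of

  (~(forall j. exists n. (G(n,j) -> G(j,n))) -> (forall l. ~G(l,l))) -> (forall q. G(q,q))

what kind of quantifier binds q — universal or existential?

First replace A → B with ¬A ∨ B.
  ~(~~(forall j. exists n. (~G(n,j) | G(j,n))) | (forall l. ~G(l,l))) | (forall q. G(q,q))
Move each ¬ inward, flipping quantifiers it crosses:
  (exists j. forall n. (G(n,j) & ~G(j,n))) & (exists l. G(l,l)) | (forall q. G(q,q))
Extract every quantifier outward, since the variables are now distinct and don't occur free across branches:
  exists j. forall n. exists l. forall q. (G(n,j) & ~G(j,n) & G(l,l) | G(q,q))
The quantifier forall q sits under an even number of negations (counting the antecedent side of each →), so it remains universal.

universal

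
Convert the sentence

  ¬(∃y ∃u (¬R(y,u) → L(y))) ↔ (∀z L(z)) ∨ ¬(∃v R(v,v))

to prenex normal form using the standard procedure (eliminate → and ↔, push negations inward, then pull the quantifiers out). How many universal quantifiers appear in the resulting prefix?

Eliminate → and ↔ using ¬ and ∨; A ↔ B as (¬A ∨ B) ∧ (¬B ∨ A).
  (¬¬(∃y ∃u (¬¬R(y,u) ∨ L(y))) ∨ (∀z L(z)) ∨ ¬(∃v R(v,v))) ∧ (¬((∀z L(z)) ∨ ¬(∃v R(v,v))) ∨ ¬(∃y ∃u (¬¬R(y,u) ∨ L(y))))
Drive negations inward (¬∀x A ≡ ∃x ¬A, ¬∃x A ≡ ∀x ¬A, De Morgan for ∧/∨):
  ((∃y ∃u (R(y,u) ∨ L(y))) ∨ (∀z L(z)) ∨ (∀v ¬R(v,v))) ∧ ((∃z ¬L(z)) ∧ (∃v R(v,v)) ∨ (∀y ∀u (¬R(y,u) ∧ ¬L(y))))
Give each quantifier a distinct variable: z↦s, v↦z1, y↦w1, u↦q.
  ((∃y ∃u (R(y,u) ∨ L(y))) ∨ (∀z L(z)) ∨ (∀v ¬R(v,v))) ∧ ((∃s ¬L(s)) ∧ (∃z1 R(z1,z1)) ∨ (∀w1 ∀q (¬R(w1,q) ∧ ¬L(w1))))
Extract every quantifier outward, since the variables are now distinct and don't occur free across branches:
  ∃y ∃u ∀z ∀v ∃s ∃z1 ∀w1 ∀q ((R(y,u) ∨ L(y) ∨ L(z) ∨ ¬R(v,v)) ∧ (¬L(s) ∧ R(z1,z1) ∨ ¬R(w1,q) ∧ ¬L(w1)))
The prefix is ∃y ∃u ∀z ∀v ∃s ∃z1 ∀w1 ∀q: 4 universal, 4 existential.

4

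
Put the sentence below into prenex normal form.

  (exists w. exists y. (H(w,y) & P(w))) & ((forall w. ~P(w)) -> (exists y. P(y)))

First replace A → B with ¬A ∨ B.
  (exists w. exists y. (H(w,y) & P(w))) & (~(forall w. ~P(w)) | (exists y. P(y)))
Drive negations inward (¬∀x A ≡ ∃x ¬A, ¬∃x A ≡ ∀x ¬A, De Morgan for ∧/∨):
  (exists w. exists y. (H(w,y) & P(w))) & ((exists w. P(w)) | (exists y. P(y)))
Rename bound variables to avoid capture: w↦p, y↦w1.
  (exists w. exists y. (H(w,y) & P(w))) & ((exists p. P(p)) | (exists w1. P(w1)))
Finally move all quantifiers to the prefix:
  exists w. exists y. exists p. exists w1. (H(w,y) & P(w) & (P(p) | P(w1)))

exists w. exists y. exists p. exists w1. (H(w,y) & P(w) & (P(p) | P(w1)))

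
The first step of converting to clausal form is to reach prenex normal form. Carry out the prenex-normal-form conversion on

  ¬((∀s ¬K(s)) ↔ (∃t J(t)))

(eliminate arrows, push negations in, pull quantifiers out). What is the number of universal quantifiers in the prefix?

2

Rewrite implications/biconditionals: A → B as ¬A ∨ B; A ↔ B as (¬A ∨ B) ∧ (¬B ∨ A).
  ¬((¬(∀s ¬K(s)) ∨ (∃t J(t))) ∧ (¬(∃t J(t)) ∨ (∀s ¬K(s))))
Move each ¬ inward, flipping quantifiers it crosses:
  (∀s ¬K(s)) ∧ (∀t ¬J(t)) ∨ (∃t J(t)) ∧ (∃s K(s))
Rename bound variables to avoid capture: t↦r, s↦w.
  (∀s ¬K(s)) ∧ (∀t ¬J(t)) ∨ (∃r J(r)) ∧ (∃w K(w))
Finally move all quantifiers to the prefix:
  ∀s ∀t ∃r ∃w (¬K(s) ∧ ¬J(t) ∨ J(r) ∧ K(w))
The prefix is ∀s ∀t ∃r ∃w: 2 universal, 2 existential.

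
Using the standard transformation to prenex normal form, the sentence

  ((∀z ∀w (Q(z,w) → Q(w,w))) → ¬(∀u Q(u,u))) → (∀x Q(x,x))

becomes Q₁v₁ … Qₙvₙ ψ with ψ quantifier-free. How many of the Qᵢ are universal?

Eliminate → and ↔ using ¬ and ∨.
  ¬(¬(∀z ∀w (¬Q(z,w) ∨ Q(w,w))) ∨ ¬(∀u Q(u,u))) ∨ (∀x Q(x,x))
Drive negations inward (¬∀x A ≡ ∃x ¬A, ¬∃x A ≡ ∀x ¬A, De Morgan for ∧/∨):
  (∀z ∀w (¬Q(z,w) ∨ Q(w,w))) ∧ (∀u Q(u,u)) ∨ (∀x Q(x,x))
Extract every quantifier outward, since the variables are now distinct and don't occur free across branches:
  ∀z ∀w ∀u ∀x ((¬Q(z,w) ∨ Q(w,w)) ∧ Q(u,u) ∨ Q(x,x))
The prefix is ∀z ∀w ∀u ∀x: 4 universal, 0 existential.

4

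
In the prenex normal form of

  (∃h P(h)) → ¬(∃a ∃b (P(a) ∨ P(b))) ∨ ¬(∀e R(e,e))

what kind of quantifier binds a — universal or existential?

universal

Eliminate → and ↔ using ¬ and ∨.
  ¬(∃h P(h)) ∨ ¬(∃a ∃b (P(a) ∨ P(b))) ∨ ¬(∀e R(e,e))
Push ¬ through the quantifiers and connectives to reach negation normal form:
  (∀h ¬P(h)) ∨ (∀a ∀b (¬P(a) ∧ ¬P(b))) ∨ (∃e ¬R(e,e))
Extract every quantifier outward, since the variables are now distinct and don't occur free across branches:
  ∀h ∀a ∀b ∃e (¬P(h) ∨ ¬P(a) ∧ ¬P(b) ∨ ¬R(e,e))
The quantifier ∃a sits under an odd number of negations (counting the antecedent side of each →), so it flips to ∀a.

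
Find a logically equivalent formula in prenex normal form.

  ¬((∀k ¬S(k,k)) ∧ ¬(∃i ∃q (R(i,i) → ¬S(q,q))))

∃k ∃i ∃q (S(k,k) ∨ ¬R(i,i) ∨ ¬S(q,q))

Rewrite implications/biconditionals: A → B as ¬A ∨ B.
  ¬((∀k ¬S(k,k)) ∧ ¬(∃i ∃q (¬R(i,i) ∨ ¬S(q,q))))
Push ¬ through the quantifiers and connectives to reach negation normal form:
  (∃k S(k,k)) ∨ (∃i ∃q (¬R(i,i) ∨ ¬S(q,q)))
Pull the quantifiers to the front (each side's bound variable is not free in the other side):
  ∃k ∃i ∃q (S(k,k) ∨ ¬R(i,i) ∨ ¬S(q,q))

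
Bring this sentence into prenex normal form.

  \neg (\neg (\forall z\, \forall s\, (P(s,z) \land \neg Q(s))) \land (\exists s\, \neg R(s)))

Push ¬ through the quantifiers and connectives to reach negation normal form:
  (\forall z\, \forall s\, (P(s,z) \land \neg Q(s))) \lor (\forall s\, R(s))
Standardize variables apart so no two quantifiers bind the same name: s↦a.
  (\forall z\, \forall s\, (P(s,z) \land \neg Q(s))) \lor (\forall a\, R(a))
Pull the quantifiers to the front (each side's bound variable is not free in the other side):
  \forall z\, \forall s\, \forall a\, (P(s,z) \land \neg Q(s) \lor R(a))

\forall z\, \forall s\, \forall a\, (P(s,z) \land \neg Q(s) \lor R(a))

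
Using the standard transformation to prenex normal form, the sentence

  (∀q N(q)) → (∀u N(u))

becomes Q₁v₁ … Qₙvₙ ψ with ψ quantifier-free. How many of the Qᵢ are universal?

Eliminate → and ↔ using ¬ and ∨.
  ¬(∀q N(q)) ∨ (∀u N(u))
Move each ¬ inward, flipping quantifiers it crosses:
  (∃q ¬N(q)) ∨ (∀u N(u))
All bound variables are already distinct, so no renaming is needed.
Finally move all quantifiers to the prefix:
  ∃q ∀u (¬N(q) ∨ N(u))
The prefix is ∃q ∀u: 1 universal, 1 existential.

1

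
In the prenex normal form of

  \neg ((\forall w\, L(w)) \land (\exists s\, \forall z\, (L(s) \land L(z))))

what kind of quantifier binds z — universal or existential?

Drive negations inward (¬∀x A ≡ ∃x ¬A, ¬∃x A ≡ ∀x ¬A, De Morgan for ∧/∨):
  (\exists w\, \neg L(w)) \lor (\forall s\, \exists z\, (\neg L(s) \lor \neg L(z)))
All bound variables are already distinct, so no renaming is needed.
Finally move all quantifiers to the prefix:
  \exists w\, \forall s\, \exists z\, (\neg L(w) \lor \neg L(s) \lor \neg L(z))
The quantifier \forall z sits under an odd number of negations, so it flips to \exists z.

existential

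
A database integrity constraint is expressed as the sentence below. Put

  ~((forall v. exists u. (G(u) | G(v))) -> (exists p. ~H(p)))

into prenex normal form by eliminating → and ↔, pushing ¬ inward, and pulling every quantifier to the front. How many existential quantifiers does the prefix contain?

First replace A → B with ¬A ∨ B.
  ~(~(forall v. exists u. (G(u) | G(v))) | (exists p. ~H(p)))
Move each ¬ inward, flipping quantifiers it crosses:
  (forall v. exists u. (G(u) | G(v))) & (forall p. H(p))
Pull the quantifiers to the front (each side's bound variable is not free in the other side):
  forall v. exists u. forall p. ((G(u) | G(v)) & H(p))
The prefix is forall v exists u forall p: 2 universal, 1 existential.

1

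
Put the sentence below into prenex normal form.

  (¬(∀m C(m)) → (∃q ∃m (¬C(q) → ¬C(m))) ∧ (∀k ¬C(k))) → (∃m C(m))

∃m ∀q ∀w ∃k ∃u1 (¬C(m) ∧ (¬C(q) ∧ C(w) ∨ C(k)) ∨ C(u1))

Eliminate → and ↔ using ¬ and ∨.
  ¬(¬¬(∀m C(m)) ∨ (∃q ∃m (¬¬C(q) ∨ ¬C(m))) ∧ (∀k ¬C(k))) ∨ (∃m C(m))
Drive negations inward (¬∀x A ≡ ∃x ¬A, ¬∃x A ≡ ∀x ¬A, De Morgan for ∧/∨):
  (∃m ¬C(m)) ∧ ((∀q ∀m (¬C(q) ∧ C(m))) ∨ (∃k C(k))) ∨ (∃m C(m))
Rename bound variables to avoid capture: m↦w, m↦u1.
  (∃m ¬C(m)) ∧ ((∀q ∀w (¬C(q) ∧ C(w))) ∨ (∃k C(k))) ∨ (∃u1 C(u1))
Extract every quantifier outward, since the variables are now distinct and don't occur free across branches:
  ∃m ∀q ∀w ∃k ∃u1 (¬C(m) ∧ (¬C(q) ∧ C(w) ∨ C(k)) ∨ C(u1))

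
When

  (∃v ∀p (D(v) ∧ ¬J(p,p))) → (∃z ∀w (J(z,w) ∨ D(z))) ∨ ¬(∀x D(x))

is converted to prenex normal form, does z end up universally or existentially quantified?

existential

First replace A → B with ¬A ∨ B.
  ¬(∃v ∀p (D(v) ∧ ¬J(p,p))) ∨ (∃z ∀w (J(z,w) ∨ D(z))) ∨ ¬(∀x D(x))
Drive negations inward (¬∀x A ≡ ∃x ¬A, ¬∃x A ≡ ∀x ¬A, De Morgan for ∧/∨):
  (∀v ∃p (¬D(v) ∨ J(p,p))) ∨ (∃z ∀w (J(z,w) ∨ D(z))) ∨ (∃x ¬D(x))
Finally move all quantifiers to the prefix:
  ∀v ∃p ∃z ∀w ∃x (¬D(v) ∨ J(p,p) ∨ J(z,w) ∨ D(z) ∨ ¬D(x))
The quantifier ∃z sits under an even number of negations (counting the antecedent side of each →), so it remains existential.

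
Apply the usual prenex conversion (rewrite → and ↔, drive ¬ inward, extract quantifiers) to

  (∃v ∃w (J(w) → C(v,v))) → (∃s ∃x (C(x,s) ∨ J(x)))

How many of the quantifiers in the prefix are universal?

Rewrite implications/biconditionals: A → B as ¬A ∨ B.
  ¬(∃v ∃w (¬J(w) ∨ C(v,v))) ∨ (∃s ∃x (C(x,s) ∨ J(x)))
Move each ¬ inward, flipping quantifiers it crosses:
  (∀v ∀w (J(w) ∧ ¬C(v,v))) ∨ (∃s ∃x (C(x,s) ∨ J(x)))
Finally move all quantifiers to the prefix:
  ∀v ∀w ∃s ∃x (J(w) ∧ ¬C(v,v) ∨ C(x,s) ∨ J(x))
The prefix is ∀v ∀w ∃s ∃x: 2 universal, 2 existential.

2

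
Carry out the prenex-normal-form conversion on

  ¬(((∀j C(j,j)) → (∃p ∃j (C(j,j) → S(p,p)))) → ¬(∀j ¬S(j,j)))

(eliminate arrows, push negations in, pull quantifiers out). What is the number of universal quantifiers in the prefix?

1

Eliminate → and ↔ using ¬ and ∨.
  ¬(¬(¬(∀j C(j,j)) ∨ (∃p ∃j (¬C(j,j) ∨ S(p,p)))) ∨ ¬(∀j ¬S(j,j)))
Drive negations inward (¬∀x A ≡ ∃x ¬A, ¬∃x A ≡ ∀x ¬A, De Morgan for ∧/∨):
  ((∃j ¬C(j,j)) ∨ (∃p ∃j (¬C(j,j) ∨ S(p,p)))) ∧ (∀j ¬S(j,j))
Rename bound variables to avoid capture: j↦b, j↦w1.
  ((∃j ¬C(j,j)) ∨ (∃p ∃b (¬C(b,b) ∨ S(p,p)))) ∧ (∀w1 ¬S(w1,w1))
Extract every quantifier outward, since the variables are now distinct and don't occur free across branches:
  ∃j ∃p ∃b ∀w1 ((¬C(j,j) ∨ ¬C(b,b) ∨ S(p,p)) ∧ ¬S(w1,w1))
The prefix is ∃j ∃p ∃b ∀w1: 1 universal, 3 existential.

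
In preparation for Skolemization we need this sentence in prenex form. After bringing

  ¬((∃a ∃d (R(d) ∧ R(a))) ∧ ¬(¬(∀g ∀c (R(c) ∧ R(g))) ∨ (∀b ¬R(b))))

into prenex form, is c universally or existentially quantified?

Move each ¬ inward, flipping quantifiers it crosses:
  (∀a ∀d (¬R(d) ∨ ¬R(a))) ∨ (∃g ∃c (¬R(c) ∨ ¬R(g))) ∨ (∀b ¬R(b))
All bound variables are already distinct, so no renaming is needed.
Pull the quantifiers to the front (each side's bound variable is not free in the other side):
  ∀a ∀d ∃g ∃c ∀b (¬R(d) ∨ ¬R(a) ∨ ¬R(c) ∨ ¬R(g) ∨ ¬R(b))
The quantifier ∀c sits under an odd number of negations, so it flips to ∃c.

existential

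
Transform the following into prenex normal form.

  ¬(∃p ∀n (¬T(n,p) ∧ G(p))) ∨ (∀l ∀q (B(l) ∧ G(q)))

Push ¬ through the quantifiers and connectives to reach negation normal form:
  (∀p ∃n (T(n,p) ∨ ¬G(p))) ∨ (∀l ∀q (B(l) ∧ G(q)))
All bound variables are already distinct, so no renaming is needed.
Pull the quantifiers to the front (each side's bound variable is not free in the other side):
  ∀p ∃n ∀l ∀q (T(n,p) ∨ ¬G(p) ∨ B(l) ∧ G(q))

∀p ∃n ∀l ∀q (T(n,p) ∨ ¬G(p) ∨ B(l) ∧ G(q))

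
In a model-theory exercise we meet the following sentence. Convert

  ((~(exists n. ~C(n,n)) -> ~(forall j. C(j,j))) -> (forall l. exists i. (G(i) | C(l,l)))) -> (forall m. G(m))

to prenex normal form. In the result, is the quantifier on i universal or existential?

universal

First replace A → B with ¬A ∨ B.
  ~(~(~~(exists n. ~C(n,n)) | ~(forall j. C(j,j))) | (forall l. exists i. (G(i) | C(l,l)))) | (forall m. G(m))
Push ¬ through the quantifiers and connectives to reach negation normal form:
  ((exists n. ~C(n,n)) | (exists j. ~C(j,j))) & (exists l. forall i. (~G(i) & ~C(l,l))) | (forall m. G(m))
Finally move all quantifiers to the prefix:
  exists n. exists j. exists l. forall i. forall m. ((~C(n,n) | ~C(j,j)) & ~G(i) & ~C(l,l) | G(m))
The quantifier exists i sits under an odd number of negations (counting the antecedent side of each →), so it flips to forall i.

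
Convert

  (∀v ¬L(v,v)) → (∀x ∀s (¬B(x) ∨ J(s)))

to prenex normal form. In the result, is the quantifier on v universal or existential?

existential

Eliminate → and ↔ using ¬ and ∨.
  ¬(∀v ¬L(v,v)) ∨ (∀x ∀s (¬B(x) ∨ J(s)))
Push ¬ through the quantifiers and connectives to reach negation normal form:
  (∃v L(v,v)) ∨ (∀x ∀s (¬B(x) ∨ J(s)))
Finally move all quantifiers to the prefix:
  ∃v ∀x ∀s (L(v,v) ∨ ¬B(x) ∨ J(s))
The quantifier ∀v sits under an odd number of negations (counting the antecedent side of each →), so it flips to ∃v.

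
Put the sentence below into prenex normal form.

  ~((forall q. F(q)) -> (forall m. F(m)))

forall q. exists m. (F(q) & ~F(m))

Rewrite implications/biconditionals: A → B as ¬A ∨ B.
  ~(~(forall q. F(q)) | (forall m. F(m)))
Push ¬ through the quantifiers and connectives to reach negation normal form:
  (forall q. F(q)) & (exists m. ~F(m))
Finally move all quantifiers to the prefix:
  forall q. exists m. (F(q) & ~F(m))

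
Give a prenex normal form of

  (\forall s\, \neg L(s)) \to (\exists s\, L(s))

Eliminate → and ↔ using ¬ and ∨.
  \neg (\forall s\, \neg L(s)) \lor (\exists s\, L(s))
Move each ¬ inward, flipping quantifiers it crosses:
  (\exists s\, L(s)) \lor (\exists s\, L(s))
Give each quantifier a distinct variable: s↦z1.
  (\exists s\, L(s)) \lor (\exists z1\, L(z1))
Finally move all quantifiers to the prefix:
  \exists s\, \exists z1\, (L(s) \lor L(z1))

\exists s\, \exists z1\, (L(s) \lor L(z1))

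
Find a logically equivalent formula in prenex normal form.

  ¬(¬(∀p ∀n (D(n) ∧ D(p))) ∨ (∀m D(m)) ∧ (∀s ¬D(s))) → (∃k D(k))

∃p ∃n ∀m ∀s ∃k (¬D(n) ∨ ¬D(p) ∨ D(m) ∧ ¬D(s) ∨ D(k))

Eliminate → and ↔ using ¬ and ∨.
  ¬¬(¬(∀p ∀n (D(n) ∧ D(p))) ∨ (∀m D(m)) ∧ (∀s ¬D(s))) ∨ (∃k D(k))
Move each ¬ inward, flipping quantifiers it crosses:
  (∃p ∃n (¬D(n) ∨ ¬D(p))) ∨ (∀m D(m)) ∧ (∀s ¬D(s)) ∨ (∃k D(k))
All bound variables are already distinct, so no renaming is needed.
Extract every quantifier outward, since the variables are now distinct and don't occur free across branches:
  ∃p ∃n ∀m ∀s ∃k (¬D(n) ∨ ¬D(p) ∨ D(m) ∧ ¬D(s) ∨ D(k))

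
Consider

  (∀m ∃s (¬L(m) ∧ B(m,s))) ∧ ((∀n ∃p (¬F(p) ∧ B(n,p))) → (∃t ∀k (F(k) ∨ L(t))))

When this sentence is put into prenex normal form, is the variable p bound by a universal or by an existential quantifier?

universal

First replace A → B with ¬A ∨ B.
  (∀m ∃s (¬L(m) ∧ B(m,s))) ∧ (¬(∀n ∃p (¬F(p) ∧ B(n,p))) ∨ (∃t ∀k (F(k) ∨ L(t))))
Move each ¬ inward, flipping quantifiers it crosses:
  (∀m ∃s (¬L(m) ∧ B(m,s))) ∧ ((∃n ∀p (F(p) ∨ ¬B(n,p))) ∨ (∃t ∀k (F(k) ∨ L(t))))
Finally move all quantifiers to the prefix:
  ∀m ∃s ∃n ∀p ∃t ∀k (¬L(m) ∧ B(m,s) ∧ (F(p) ∨ ¬B(n,p) ∨ F(k) ∨ L(t)))
The quantifier ∃p sits under an odd number of negations (counting the antecedent side of each →), so it flips to ∀p.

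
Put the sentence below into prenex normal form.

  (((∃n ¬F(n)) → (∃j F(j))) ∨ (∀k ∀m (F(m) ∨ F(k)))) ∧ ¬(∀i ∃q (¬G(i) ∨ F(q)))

∀n ∃j ∀k ∀m ∃i ∀q ((F(n) ∨ F(j) ∨ F(m) ∨ F(k)) ∧ G(i) ∧ ¬F(q))

Rewrite implications/biconditionals: A → B as ¬A ∨ B.
  (¬(∃n ¬F(n)) ∨ (∃j F(j)) ∨ (∀k ∀m (F(m) ∨ F(k)))) ∧ ¬(∀i ∃q (¬G(i) ∨ F(q)))
Drive negations inward (¬∀x A ≡ ∃x ¬A, ¬∃x A ≡ ∀x ¬A, De Morgan for ∧/∨):
  ((∀n F(n)) ∨ (∃j F(j)) ∨ (∀k ∀m (F(m) ∨ F(k)))) ∧ (∃i ∀q (G(i) ∧ ¬F(q)))
All bound variables are already distinct, so no renaming is needed.
Finally move all quantifiers to the prefix:
  ∀n ∃j ∀k ∀m ∃i ∀q ((F(n) ∨ F(j) ∨ F(m) ∨ F(k)) ∧ G(i) ∧ ¬F(q))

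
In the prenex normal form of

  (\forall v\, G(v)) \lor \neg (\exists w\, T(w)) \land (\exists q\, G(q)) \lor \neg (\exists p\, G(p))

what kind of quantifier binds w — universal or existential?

universal

Move each ¬ inward, flipping quantifiers it crosses:
  (\forall v\, G(v)) \lor (\forall w\, \neg T(w)) \land (\exists q\, G(q)) \lor (\forall p\, \neg G(p))
Pull the quantifiers to the front (each side's bound variable is not free in the other side):
  \forall v\, \forall w\, \exists q\, \forall p\, (G(v) \lor \neg T(w) \land G(q) \lor \neg G(p))
The quantifier \exists w sits under an odd number of negations, so it flips to \forall w.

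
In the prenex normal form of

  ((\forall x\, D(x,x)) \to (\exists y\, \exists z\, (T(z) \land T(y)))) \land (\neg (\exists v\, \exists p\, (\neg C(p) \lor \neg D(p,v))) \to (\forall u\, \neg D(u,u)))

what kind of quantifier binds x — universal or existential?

existential

Eliminate → and ↔ using ¬ and ∨.
  (\neg (\forall x\, D(x,x)) \lor (\exists y\, \exists z\, (T(z) \land T(y)))) \land (\neg \neg (\exists v\, \exists p\, (\neg C(p) \lor \neg D(p,v))) \lor (\forall u\, \neg D(u,u)))
Push ¬ through the quantifiers and connectives to reach negation normal form:
  ((\exists x\, \neg D(x,x)) \lor (\exists y\, \exists z\, (T(z) \land T(y)))) \land ((\exists v\, \exists p\, (\neg C(p) \lor \neg D(p,v))) \lor (\forall u\, \neg D(u,u)))
All bound variables are already distinct, so no renaming is needed.
Pull the quantifiers to the front (each side's bound variable is not free in the other side):
  \exists x\, \exists y\, \exists z\, \exists v\, \exists p\, \forall u\, ((\neg D(x,x) \lor T(z) \land T(y)) \land (\neg C(p) \lor \neg D(p,v) \lor \neg D(u,u)))
The quantifier \forall x sits under an odd number of negations (counting the antecedent side of each →), so it flips to \exists x.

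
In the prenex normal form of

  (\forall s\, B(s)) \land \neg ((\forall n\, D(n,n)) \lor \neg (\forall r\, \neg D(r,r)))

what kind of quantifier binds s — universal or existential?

universal

Push ¬ through the quantifiers and connectives to reach negation normal form:
  (\forall s\, B(s)) \land (\exists n\, \neg D(n,n)) \land (\forall r\, \neg D(r,r))
Extract every quantifier outward, since the variables are now distinct and don't occur free across branches:
  \forall s\, \exists n\, \forall r\, (B(s) \land \neg D(n,n) \land \neg D(r,r))
The quantifier \forall s sits under an even number of negations, so it remains universal.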